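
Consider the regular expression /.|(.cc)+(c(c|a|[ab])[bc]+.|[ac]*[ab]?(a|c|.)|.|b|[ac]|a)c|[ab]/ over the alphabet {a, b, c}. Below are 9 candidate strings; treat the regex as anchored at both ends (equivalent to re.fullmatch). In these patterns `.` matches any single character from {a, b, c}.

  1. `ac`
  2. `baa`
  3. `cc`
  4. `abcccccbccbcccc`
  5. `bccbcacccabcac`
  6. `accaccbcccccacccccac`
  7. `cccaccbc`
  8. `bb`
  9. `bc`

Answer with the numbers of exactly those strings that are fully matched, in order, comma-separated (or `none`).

1 → no match
2 → no match
3 → no match
4 → no match
5 → no match
6 → match
7 → match
8 → no match
9 → no match

6, 7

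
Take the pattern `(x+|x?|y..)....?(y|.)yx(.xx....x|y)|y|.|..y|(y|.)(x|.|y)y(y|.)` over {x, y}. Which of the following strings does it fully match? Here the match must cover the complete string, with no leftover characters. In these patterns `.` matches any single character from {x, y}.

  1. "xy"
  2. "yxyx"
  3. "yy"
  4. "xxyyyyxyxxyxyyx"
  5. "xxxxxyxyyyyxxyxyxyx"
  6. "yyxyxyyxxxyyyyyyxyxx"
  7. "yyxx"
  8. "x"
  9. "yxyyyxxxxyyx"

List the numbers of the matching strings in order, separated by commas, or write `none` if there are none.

1 → no match
2 → match
3 → no match
4 → match
5 → no match
6 → no match
7 → no match
8 → match
9 → no match

2, 4, 8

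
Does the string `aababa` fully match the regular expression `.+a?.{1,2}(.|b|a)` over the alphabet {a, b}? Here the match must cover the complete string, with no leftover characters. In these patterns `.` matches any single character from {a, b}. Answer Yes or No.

Yes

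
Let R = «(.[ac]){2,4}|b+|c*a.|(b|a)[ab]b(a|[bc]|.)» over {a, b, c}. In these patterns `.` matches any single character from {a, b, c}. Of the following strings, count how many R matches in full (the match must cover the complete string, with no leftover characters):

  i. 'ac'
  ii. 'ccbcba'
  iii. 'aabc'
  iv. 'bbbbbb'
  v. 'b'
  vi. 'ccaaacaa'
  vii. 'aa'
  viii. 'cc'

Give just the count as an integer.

7

i → match
ii → match
iii → match
iv → match
v → match
vi → match
vii → match
viii → no match
Total matched: 7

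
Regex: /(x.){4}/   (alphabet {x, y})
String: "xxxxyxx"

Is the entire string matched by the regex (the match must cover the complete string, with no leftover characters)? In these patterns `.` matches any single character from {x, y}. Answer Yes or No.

No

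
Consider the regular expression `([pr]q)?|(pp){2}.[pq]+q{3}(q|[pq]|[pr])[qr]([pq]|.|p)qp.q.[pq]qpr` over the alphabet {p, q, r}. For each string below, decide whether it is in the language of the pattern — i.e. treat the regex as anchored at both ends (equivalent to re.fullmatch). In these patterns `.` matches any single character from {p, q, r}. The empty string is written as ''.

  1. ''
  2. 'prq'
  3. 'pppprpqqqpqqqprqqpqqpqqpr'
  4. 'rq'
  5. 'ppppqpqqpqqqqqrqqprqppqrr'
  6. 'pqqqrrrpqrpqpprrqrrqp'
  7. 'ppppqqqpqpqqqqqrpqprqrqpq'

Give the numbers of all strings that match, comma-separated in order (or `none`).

1, 3, 4

1 → match
2 → no match
3 → match
4 → match
5 → no match
6 → no match
7 → no match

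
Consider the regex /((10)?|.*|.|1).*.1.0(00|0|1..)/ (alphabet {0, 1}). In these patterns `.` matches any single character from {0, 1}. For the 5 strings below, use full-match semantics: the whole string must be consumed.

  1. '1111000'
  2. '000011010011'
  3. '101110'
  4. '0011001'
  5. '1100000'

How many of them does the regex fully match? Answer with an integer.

1. '1111000' → match
2. '000011010011' → no match
3. '101110' → no match
4. '0011001' → no match
5. '1100000' → no match
Total matched: 1

1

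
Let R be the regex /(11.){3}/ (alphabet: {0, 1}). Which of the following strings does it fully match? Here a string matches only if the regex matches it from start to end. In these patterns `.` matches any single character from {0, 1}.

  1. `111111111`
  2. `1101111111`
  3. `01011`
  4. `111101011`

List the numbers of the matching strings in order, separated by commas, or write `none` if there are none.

1

1 → match
2 → no match
3 → no match — must start with `11`
4 → no match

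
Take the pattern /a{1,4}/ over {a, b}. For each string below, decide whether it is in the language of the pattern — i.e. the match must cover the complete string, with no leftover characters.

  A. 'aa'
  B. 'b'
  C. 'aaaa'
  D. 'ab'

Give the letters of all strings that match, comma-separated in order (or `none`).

A, C

A → match
B → no match — must start with 'a'
C → match
D → no match — must end with 'a'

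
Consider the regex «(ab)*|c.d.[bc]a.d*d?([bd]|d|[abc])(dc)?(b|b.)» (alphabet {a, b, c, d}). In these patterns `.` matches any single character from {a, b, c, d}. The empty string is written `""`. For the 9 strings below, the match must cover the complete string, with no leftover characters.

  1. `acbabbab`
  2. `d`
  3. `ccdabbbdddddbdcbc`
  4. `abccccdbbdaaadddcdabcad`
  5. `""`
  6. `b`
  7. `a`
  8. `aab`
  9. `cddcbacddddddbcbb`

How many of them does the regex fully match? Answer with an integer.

1

1 → no match
2 → no match
3 → no match
4 → no match
5 → match
6 → no match
7 → no match
8 → no match
9 → no match
Total matched: 1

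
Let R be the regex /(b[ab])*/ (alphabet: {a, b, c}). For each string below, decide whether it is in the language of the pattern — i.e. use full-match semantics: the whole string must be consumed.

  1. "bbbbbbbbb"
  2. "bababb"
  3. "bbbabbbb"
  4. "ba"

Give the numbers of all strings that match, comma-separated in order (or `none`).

1 → no match
2 → match
3 → match
4 → match

2, 3, 4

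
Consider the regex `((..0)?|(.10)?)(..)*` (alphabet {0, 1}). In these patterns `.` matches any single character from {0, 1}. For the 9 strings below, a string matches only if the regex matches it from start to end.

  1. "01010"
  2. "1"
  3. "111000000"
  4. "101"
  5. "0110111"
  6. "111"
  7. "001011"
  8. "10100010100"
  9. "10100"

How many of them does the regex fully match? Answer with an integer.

2

1 → match
2 → no match
3 → no match
4 → no match
5 → no match
6 → no match
7 → match
8 → no match
9 → no match
Total matched: 2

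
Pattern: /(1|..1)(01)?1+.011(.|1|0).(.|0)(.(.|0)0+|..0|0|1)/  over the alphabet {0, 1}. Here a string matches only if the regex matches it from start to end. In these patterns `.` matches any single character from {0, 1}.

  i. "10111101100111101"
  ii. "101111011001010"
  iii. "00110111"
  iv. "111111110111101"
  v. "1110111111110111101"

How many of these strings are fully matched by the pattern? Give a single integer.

3

i → no match
ii → match
iii → no match
iv → match
v → match
Total matched: 3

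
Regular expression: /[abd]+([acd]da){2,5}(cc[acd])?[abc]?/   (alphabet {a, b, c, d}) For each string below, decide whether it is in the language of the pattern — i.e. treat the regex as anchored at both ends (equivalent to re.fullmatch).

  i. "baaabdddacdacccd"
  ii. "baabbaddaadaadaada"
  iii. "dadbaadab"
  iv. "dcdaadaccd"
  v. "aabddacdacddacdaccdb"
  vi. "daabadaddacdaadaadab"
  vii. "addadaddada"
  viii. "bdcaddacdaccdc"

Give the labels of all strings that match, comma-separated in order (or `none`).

ii, iv, vi

i → no match
ii → match
iii → no match
iv → match
v → no match
vi → match
vii → no match
viii → no match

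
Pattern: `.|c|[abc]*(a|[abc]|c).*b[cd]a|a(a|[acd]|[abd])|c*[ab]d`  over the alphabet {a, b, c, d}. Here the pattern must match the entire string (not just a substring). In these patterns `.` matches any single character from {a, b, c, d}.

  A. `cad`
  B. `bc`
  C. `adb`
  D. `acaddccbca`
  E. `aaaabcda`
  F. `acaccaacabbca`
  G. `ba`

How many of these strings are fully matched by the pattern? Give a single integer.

A. `cad` → match
B. `bc` → no match
C. `adb` → no match
D. `acaddccbca` → match
E. `aaaabcda` → no match
F → match
G. `ba` → no match
Total matched: 3

3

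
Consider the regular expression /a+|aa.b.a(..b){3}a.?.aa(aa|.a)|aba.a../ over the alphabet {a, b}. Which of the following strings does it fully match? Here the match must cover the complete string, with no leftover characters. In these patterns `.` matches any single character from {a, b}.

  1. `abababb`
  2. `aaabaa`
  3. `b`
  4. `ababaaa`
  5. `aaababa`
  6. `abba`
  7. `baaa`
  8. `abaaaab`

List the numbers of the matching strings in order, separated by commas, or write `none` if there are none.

1 → match
2 → no match
3 → no match
4 → match
5 → no match
6 → no match
7 → no match
8 → match

1, 4, 8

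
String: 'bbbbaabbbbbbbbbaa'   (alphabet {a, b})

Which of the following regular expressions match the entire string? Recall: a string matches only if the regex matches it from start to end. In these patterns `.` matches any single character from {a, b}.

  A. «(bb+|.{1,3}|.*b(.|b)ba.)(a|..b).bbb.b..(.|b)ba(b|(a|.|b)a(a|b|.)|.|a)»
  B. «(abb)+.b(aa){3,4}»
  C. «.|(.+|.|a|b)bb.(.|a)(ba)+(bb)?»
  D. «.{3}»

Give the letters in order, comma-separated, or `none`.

A → match
B → no match — must start with 'abb'
C → no match
D → no match

A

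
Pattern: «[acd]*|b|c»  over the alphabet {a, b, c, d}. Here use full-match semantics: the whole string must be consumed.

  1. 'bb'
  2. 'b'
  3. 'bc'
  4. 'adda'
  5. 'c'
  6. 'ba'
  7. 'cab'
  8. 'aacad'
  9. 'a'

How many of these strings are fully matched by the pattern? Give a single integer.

1 → no match
2 → match
3 → no match
4 → match
5 → match
6 → no match
7 → no match
8 → match
9 → match
Total matched: 5

5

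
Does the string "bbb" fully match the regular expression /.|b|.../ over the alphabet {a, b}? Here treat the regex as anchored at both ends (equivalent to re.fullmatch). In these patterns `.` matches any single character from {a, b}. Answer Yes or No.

Yes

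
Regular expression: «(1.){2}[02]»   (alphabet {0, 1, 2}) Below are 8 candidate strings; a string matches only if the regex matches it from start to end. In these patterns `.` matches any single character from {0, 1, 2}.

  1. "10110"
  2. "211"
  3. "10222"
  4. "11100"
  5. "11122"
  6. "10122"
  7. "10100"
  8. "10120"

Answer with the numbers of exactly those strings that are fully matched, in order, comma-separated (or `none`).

1, 4, 5, 6, 7, 8

1. "10110" → match
2. "211" → no match — must start with "1"
3. "10222" → no match
4. "11100" → match
5. "11122" → match
6. "10122" → match
7. "10100" → match
8. "10120" → match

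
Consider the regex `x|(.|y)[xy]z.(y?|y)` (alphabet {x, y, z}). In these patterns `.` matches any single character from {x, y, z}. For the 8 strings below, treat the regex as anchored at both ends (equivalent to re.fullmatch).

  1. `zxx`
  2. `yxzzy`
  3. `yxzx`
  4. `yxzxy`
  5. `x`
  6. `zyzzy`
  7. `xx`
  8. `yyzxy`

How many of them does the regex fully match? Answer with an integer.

6

1. `zxx` → no match
2. `yxzzy` → match
3. `yxzx` → match
4. `yxzxy` → match
5. `x` → match
6. `zyzzy` → match
7. `xx` → no match
8. `yyzxy` → match
Total matched: 6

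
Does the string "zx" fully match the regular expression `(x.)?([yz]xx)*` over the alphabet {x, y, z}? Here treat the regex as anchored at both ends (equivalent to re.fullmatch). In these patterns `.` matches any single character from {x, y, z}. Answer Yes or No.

No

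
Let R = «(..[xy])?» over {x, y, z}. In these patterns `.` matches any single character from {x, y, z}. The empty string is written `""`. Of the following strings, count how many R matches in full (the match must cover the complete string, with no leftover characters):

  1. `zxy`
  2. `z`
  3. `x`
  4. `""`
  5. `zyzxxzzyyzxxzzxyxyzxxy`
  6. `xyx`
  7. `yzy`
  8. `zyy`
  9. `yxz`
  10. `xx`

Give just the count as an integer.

1 → match
2 → no match
3 → no match
4 → match
5 → no match
6 → match
7 → match
8 → match
9 → no match
10 → no match
Total matched: 5

5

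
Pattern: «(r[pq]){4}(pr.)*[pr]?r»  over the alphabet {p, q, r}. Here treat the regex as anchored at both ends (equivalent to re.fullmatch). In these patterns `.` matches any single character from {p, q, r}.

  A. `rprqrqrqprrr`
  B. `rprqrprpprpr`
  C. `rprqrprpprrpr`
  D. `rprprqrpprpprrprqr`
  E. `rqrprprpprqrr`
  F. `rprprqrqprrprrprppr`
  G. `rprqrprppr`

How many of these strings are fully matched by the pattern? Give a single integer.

A → match
B → match
C → match
D → match
E → match
F → match
G → match
Total matched: 7

7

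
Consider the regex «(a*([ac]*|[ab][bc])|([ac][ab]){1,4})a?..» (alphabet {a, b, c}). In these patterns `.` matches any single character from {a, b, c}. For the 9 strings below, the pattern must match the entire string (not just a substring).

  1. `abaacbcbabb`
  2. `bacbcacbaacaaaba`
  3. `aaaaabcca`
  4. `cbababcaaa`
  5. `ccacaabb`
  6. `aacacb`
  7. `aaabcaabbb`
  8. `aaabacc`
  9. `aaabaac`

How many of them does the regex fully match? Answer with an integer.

1 → match
2 → no match
3 → match
4 → match
5 → match
6 → match
7 → match
8 → match
9 → match
Total matched: 8

8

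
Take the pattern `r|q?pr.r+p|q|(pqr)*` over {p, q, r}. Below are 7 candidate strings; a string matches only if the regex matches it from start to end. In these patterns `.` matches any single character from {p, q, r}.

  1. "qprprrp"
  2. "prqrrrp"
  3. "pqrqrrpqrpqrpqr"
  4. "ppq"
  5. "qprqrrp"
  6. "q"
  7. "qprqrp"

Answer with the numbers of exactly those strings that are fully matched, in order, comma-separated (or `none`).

1, 2, 5, 6, 7

1. "qprprrp" → match
2. "prqrrrp" → match
3 → no match
4. "ppq" → no match
5. "qprqrrp" → match
6. "q" → match
7. "qprqrp" → match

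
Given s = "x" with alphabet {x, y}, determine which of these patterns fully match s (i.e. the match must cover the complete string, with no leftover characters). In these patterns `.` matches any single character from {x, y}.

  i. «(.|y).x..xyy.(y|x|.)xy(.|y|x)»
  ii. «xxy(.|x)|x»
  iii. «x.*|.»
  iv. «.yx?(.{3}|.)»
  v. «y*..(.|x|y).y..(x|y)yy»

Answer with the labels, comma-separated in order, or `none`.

ii, iii

i → no match
ii → match
iii → match
iv → no match
v → no match — must end with "yy"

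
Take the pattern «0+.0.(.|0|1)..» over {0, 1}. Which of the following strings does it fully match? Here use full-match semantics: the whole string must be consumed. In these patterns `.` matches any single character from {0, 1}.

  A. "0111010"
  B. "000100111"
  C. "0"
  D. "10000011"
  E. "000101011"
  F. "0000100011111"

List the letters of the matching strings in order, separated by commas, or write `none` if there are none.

B, E

A. "0111010" → no match
B. "000100111" → match
C. "0" → no match
D. "10000011" → no match — must start with "0"
E. "000101011" → match
F → no match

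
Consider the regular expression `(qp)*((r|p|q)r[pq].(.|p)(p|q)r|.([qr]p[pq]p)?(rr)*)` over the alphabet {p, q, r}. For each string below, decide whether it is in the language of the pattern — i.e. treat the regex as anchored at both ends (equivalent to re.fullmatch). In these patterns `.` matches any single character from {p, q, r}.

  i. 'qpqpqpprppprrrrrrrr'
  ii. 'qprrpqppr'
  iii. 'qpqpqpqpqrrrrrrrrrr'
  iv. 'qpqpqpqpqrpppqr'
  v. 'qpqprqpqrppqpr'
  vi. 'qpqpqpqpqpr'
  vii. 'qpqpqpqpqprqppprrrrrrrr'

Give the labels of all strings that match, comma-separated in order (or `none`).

i → match
ii → match
iii → match
iv → match
v → no match
vi → match
vii → match

i, ii, iii, iv, vi, vii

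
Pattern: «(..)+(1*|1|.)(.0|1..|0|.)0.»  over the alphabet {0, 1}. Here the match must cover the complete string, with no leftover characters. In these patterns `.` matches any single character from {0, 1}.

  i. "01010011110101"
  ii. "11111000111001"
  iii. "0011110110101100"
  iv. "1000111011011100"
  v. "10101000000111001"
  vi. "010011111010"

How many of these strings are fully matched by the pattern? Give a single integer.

5

i → match
ii → match
iii → match
iv → match
v → match
vi → no match
Total matched: 5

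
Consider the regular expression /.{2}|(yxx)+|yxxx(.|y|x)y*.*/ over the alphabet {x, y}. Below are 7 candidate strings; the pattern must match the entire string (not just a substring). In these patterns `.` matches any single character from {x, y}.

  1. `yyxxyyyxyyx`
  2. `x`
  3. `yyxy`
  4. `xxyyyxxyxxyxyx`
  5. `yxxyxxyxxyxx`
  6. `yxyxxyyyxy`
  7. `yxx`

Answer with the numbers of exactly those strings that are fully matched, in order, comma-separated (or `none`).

5, 7

1 → no match
2 → no match
3 → no match
4 → no match
5 → match
6 → no match
7 → match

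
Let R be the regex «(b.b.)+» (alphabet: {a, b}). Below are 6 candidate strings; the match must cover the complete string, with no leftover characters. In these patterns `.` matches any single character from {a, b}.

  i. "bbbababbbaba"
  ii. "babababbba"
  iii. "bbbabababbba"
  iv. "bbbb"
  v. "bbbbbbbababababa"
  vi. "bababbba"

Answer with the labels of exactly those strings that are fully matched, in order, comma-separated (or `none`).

i, iii, iv, v, vi

i. "bbbababbbaba" → match
ii. "babababbba" → no match
iii. "bbbabababbba" → match
iv. "bbbb" → match
v → match
vi. "bababbba" → match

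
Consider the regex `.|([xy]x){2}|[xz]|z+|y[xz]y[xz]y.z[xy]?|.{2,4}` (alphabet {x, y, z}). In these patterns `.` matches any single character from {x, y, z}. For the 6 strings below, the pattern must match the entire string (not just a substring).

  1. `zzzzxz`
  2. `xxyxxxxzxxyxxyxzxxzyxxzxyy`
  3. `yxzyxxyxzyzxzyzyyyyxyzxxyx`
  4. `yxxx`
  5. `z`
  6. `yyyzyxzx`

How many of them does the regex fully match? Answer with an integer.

1 → no match
2 → no match
3 → no match
4 → match
5 → match
6 → no match
Total matched: 2

2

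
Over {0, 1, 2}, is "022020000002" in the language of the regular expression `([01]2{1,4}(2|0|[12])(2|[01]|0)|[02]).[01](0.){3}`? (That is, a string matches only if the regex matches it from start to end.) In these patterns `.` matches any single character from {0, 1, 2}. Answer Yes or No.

Yes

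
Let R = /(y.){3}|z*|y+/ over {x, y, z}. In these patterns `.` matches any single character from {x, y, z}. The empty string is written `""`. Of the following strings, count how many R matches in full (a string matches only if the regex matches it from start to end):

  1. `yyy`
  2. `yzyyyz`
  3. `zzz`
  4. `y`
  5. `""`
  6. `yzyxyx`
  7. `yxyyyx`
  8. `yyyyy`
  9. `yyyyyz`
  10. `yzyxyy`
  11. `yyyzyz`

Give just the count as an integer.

11

1. `yyy` → match
2. `yzyyyz` → match
3. `zzz` → match
4. `y` → match
5. `""` → match
6. `yzyxyx` → match
7. `yxyyyx` → match
8. `yyyyy` → match
9. `yyyyyz` → match
10. `yzyxyy` → match
11. `yyyzyz` → match
Total matched: 11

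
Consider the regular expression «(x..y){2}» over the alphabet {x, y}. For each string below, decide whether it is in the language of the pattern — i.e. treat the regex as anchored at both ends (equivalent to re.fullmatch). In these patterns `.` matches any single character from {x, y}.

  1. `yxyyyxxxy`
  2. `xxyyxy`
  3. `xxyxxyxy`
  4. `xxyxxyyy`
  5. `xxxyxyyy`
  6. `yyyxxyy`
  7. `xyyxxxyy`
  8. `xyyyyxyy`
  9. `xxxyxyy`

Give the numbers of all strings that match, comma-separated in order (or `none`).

5

1 → no match — must start with `x`
2 → no match
3 → no match
4 → no match
5 → match
6 → no match — must start with `x`
7 → no match
8 → no match
9 → no match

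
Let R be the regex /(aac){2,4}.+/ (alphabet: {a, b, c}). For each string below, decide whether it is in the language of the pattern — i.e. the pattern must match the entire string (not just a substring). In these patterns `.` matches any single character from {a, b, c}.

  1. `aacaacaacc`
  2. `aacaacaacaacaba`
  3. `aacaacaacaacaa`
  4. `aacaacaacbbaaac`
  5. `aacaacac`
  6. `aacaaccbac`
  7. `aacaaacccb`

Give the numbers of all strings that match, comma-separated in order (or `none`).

1, 2, 3, 4, 5, 6

1. `aacaacaacc` → match
2 → match
3 → match
4 → match
5. `aacaacac` → match
6. `aacaaccbac` → match
7. `aacaaacccb` → no match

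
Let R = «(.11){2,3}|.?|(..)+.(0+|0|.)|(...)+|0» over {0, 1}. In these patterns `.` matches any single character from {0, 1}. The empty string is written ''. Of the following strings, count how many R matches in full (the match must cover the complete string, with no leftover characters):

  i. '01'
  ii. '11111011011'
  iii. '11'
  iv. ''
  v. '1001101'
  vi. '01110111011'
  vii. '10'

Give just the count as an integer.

i. '01' → no match
ii. '11111011011' → no match
iii. '11' → no match
iv. '' → match
v. '1001101' → no match
vi. '01110111011' → no match
vii. '10' → no match
Total matched: 1

1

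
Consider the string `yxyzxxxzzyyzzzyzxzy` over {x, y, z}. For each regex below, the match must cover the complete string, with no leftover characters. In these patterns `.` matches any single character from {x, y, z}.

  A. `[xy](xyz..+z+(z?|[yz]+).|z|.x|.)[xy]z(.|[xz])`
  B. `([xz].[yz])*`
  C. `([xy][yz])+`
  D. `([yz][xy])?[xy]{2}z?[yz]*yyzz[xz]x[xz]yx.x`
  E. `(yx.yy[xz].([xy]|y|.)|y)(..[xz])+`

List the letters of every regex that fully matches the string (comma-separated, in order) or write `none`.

A

A → match
B → no match
C → no match
D → no match — must end with `x`
E → no match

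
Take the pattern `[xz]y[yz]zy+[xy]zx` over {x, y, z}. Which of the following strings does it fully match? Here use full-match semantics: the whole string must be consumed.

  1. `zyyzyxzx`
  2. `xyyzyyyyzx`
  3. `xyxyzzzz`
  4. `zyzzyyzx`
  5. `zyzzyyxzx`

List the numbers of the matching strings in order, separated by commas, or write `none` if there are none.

1. `zyyzyxzx` → match
2. `xyyzyyyyzx` → match
3. `xyxyzzzz` → no match — must end with `zx`
4. `zyzzyyzx` → match
5. `zyzzyyxzx` → match

1, 2, 4, 5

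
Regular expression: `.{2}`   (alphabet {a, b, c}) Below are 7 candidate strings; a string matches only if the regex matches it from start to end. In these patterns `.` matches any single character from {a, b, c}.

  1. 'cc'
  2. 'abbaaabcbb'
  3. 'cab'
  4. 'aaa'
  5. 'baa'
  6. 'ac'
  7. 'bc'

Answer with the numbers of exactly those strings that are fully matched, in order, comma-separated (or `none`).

1, 6, 7

1 → match
2 → no match
3 → no match
4 → no match
5 → no match
6 → match
7 → match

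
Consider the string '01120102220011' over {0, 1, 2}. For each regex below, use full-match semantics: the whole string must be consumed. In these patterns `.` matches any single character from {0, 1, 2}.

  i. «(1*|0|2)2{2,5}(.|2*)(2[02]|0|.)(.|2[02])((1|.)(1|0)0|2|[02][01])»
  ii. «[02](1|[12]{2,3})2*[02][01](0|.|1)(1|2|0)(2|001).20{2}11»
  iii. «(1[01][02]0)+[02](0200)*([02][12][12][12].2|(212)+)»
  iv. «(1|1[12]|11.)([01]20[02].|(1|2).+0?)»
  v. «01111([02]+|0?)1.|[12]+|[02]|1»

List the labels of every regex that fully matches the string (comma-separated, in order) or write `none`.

ii

i → no match
ii → match
iii → no match — must start with '1'
iv → no match
v → no match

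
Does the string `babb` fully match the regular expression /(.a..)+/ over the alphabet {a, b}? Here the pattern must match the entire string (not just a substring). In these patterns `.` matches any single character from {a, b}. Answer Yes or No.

Yes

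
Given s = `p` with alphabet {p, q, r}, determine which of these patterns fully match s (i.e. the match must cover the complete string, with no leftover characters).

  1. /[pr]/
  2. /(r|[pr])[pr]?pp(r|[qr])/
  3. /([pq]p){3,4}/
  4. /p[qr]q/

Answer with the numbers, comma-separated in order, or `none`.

1 → match
2 → no match
3 → no match
4 → no match — must end with `q`

1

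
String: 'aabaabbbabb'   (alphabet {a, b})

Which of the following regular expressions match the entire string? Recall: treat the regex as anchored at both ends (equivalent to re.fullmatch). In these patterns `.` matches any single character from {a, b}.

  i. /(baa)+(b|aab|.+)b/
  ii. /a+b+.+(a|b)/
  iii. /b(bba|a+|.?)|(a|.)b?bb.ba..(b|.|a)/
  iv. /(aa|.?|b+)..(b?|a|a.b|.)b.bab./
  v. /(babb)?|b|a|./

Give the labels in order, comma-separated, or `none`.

ii, iv

i → no match — must start with 'baa'
ii → match
iii → no match
iv → match
v → no match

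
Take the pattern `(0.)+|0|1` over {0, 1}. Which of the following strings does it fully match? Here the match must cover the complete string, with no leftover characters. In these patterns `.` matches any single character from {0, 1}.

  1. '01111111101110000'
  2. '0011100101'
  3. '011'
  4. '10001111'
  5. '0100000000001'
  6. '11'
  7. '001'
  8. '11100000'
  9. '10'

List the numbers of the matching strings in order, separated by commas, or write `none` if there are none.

1 → no match
2 → no match
3 → no match
4 → no match
5 → no match
6 → no match
7 → no match
8 → no match
9 → no match

none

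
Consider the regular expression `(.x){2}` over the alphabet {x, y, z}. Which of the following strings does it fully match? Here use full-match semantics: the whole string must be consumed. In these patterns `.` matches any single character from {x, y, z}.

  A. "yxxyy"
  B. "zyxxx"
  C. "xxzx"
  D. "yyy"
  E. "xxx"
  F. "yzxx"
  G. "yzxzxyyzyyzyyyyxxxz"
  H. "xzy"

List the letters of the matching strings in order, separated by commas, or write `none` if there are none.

A → no match — must end with "x"
B → no match
C → match
D → no match — must end with "x"
E → no match
F → no match
G → no match — must end with "x"
H → no match — must end with "x"

C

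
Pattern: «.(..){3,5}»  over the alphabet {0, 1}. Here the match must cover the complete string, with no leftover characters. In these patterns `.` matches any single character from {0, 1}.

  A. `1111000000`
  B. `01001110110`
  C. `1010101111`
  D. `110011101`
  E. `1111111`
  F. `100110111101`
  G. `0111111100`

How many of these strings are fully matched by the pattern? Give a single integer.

3

A → no match
B → match
C → no match
D → match
E → match
F → no match
G → no match
Total matched: 3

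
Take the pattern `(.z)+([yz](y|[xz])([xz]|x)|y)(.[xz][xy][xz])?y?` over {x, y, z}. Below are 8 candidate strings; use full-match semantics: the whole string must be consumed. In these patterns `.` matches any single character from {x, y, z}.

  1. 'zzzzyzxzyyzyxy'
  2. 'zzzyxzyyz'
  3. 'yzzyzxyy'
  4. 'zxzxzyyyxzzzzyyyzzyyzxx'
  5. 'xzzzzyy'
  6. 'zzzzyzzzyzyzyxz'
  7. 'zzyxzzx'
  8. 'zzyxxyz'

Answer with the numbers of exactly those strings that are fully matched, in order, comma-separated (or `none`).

1, 6, 8

1 → match
2 → no match
3 → no match
4 → no match
5 → no match
6 → match
7 → no match
8 → match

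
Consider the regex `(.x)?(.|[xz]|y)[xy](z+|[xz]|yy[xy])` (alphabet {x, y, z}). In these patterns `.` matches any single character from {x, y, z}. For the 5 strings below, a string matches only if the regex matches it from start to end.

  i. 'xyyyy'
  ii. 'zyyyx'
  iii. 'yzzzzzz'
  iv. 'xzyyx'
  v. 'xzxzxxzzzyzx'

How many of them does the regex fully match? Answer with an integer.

2

i → match
ii → match
iii → no match
iv → no match
v → no match
Total matched: 2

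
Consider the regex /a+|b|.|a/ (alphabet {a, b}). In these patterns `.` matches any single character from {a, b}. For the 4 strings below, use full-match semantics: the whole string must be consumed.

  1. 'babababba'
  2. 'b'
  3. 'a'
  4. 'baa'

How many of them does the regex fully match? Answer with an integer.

2

1 → no match
2 → match
3 → match
4 → no match
Total matched: 2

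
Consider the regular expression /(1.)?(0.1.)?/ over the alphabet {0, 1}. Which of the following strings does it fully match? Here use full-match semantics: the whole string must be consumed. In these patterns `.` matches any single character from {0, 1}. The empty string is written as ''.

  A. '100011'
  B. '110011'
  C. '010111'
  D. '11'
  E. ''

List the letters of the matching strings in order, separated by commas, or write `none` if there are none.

A, B, D, E

A → match
B → match
C → no match
D → match
E → match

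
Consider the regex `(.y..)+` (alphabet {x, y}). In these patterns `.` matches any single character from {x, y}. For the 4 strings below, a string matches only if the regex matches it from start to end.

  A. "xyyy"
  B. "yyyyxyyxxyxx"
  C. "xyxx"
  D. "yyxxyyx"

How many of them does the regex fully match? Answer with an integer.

3

A → match
B → match
C → match
D → no match
Total matched: 3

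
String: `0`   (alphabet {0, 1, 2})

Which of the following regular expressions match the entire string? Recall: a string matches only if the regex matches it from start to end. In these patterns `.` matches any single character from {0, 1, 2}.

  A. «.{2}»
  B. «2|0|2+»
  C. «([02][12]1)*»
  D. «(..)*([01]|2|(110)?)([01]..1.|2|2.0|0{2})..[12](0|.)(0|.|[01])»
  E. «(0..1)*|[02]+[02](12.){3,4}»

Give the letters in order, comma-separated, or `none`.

A → no match
B → match
C → no match
D → no match
E → no match

B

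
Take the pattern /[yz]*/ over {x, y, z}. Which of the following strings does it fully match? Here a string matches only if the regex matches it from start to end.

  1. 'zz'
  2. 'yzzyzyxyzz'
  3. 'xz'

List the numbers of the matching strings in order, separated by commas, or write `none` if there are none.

1

1 → match
2 → no match
3 → no match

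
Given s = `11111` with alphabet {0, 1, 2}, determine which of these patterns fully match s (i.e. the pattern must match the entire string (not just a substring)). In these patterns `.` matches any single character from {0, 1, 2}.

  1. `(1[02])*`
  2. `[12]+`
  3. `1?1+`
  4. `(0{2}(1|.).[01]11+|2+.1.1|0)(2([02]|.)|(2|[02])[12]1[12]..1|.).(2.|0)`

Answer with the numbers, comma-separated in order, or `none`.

1 → no match
2 → match
3 → match
4 → no match

2, 3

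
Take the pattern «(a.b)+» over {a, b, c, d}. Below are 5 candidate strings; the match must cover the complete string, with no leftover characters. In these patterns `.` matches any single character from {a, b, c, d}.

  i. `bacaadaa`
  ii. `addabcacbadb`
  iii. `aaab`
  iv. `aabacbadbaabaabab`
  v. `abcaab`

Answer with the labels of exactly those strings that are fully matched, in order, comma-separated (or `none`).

none

i → no match — must start with `a`
ii → no match
iii → no match
iv → no match
v → no match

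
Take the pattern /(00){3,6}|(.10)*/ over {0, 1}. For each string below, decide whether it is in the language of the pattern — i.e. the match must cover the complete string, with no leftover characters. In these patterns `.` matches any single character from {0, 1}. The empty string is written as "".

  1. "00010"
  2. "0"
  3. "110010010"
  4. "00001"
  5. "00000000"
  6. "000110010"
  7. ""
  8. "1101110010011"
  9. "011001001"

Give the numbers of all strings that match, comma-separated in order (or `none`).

1. "00010" → no match
2. "0" → no match
3. "110010010" → match
4. "00001" → no match
5. "00000000" → match
6. "000110010" → no match
7. "" → match
8 → no match
9. "011001001" → no match

3, 5, 7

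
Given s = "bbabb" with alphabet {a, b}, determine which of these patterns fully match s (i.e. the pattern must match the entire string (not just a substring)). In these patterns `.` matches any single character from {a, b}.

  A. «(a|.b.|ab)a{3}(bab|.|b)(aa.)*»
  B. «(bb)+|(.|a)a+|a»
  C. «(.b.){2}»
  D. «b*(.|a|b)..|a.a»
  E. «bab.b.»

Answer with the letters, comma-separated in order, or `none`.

D

A → no match
B → no match
C → no match
D → match
E → no match — must start with "bab"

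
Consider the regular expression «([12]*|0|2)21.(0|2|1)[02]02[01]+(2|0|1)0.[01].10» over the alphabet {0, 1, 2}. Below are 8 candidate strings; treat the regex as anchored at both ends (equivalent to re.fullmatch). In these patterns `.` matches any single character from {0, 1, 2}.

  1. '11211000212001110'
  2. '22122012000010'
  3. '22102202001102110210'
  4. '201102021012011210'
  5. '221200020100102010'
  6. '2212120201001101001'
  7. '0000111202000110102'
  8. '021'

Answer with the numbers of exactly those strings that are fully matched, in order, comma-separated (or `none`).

1 → match
2 → no match
3 → no match
4 → no match
5 → no match
6 → no match — must end with '10'
7 → no match — must end with '10'
8 → no match — must end with '10'

1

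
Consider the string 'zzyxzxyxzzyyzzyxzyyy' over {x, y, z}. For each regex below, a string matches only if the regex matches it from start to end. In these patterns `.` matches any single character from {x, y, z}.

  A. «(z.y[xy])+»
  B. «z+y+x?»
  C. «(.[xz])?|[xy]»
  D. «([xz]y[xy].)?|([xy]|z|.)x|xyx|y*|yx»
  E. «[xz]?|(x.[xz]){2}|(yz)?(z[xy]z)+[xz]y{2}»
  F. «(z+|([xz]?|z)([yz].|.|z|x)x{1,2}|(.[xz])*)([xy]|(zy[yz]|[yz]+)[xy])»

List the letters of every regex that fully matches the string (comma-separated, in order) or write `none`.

A

A → match
B → no match
C → no match
D → no match
E → no match
F → no match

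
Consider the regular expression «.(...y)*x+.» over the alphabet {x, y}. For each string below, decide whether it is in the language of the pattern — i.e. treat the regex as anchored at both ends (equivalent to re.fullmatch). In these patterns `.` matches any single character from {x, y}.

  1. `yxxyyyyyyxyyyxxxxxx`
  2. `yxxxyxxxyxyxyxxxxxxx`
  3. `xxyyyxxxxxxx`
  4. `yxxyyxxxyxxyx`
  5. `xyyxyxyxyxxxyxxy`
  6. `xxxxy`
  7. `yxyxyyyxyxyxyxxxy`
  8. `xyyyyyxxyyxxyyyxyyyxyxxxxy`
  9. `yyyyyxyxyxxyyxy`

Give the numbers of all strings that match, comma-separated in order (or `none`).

1, 2, 3, 5, 6, 7, 8, 9

1 → match
2 → match
3 → match
4 → no match
5 → match
6 → match
7 → match
8 → match
9 → match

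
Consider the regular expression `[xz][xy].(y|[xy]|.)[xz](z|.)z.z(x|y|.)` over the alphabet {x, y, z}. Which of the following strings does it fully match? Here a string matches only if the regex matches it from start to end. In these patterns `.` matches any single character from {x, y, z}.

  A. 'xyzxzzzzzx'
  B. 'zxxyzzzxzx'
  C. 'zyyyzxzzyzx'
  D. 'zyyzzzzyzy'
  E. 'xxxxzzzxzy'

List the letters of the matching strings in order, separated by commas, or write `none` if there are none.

A, B, D, E

A → match
B → match
C → no match
D → match
E → match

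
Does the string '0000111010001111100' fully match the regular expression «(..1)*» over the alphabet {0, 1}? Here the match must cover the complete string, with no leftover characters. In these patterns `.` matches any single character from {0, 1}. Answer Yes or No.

No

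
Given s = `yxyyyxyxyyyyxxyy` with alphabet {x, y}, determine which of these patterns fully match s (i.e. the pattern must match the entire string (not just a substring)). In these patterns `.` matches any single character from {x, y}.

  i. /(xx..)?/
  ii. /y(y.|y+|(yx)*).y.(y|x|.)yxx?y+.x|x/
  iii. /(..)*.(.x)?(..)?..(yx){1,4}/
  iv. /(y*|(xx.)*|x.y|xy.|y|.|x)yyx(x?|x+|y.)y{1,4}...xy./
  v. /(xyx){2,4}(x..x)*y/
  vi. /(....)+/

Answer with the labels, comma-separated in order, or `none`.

vi

i → no match
ii → no match — must end with `x`
iii → no match — must end with `yx`
iv → no match
v → no match — must start with `xyx`
vi → match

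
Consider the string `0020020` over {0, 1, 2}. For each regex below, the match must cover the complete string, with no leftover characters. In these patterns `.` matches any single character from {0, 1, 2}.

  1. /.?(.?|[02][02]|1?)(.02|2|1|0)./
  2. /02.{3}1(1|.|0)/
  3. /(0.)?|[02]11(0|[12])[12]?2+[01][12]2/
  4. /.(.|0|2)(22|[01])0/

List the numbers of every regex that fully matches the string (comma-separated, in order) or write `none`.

1 → match
2 → no match — must start with `02`
3 → no match
4 → no match

1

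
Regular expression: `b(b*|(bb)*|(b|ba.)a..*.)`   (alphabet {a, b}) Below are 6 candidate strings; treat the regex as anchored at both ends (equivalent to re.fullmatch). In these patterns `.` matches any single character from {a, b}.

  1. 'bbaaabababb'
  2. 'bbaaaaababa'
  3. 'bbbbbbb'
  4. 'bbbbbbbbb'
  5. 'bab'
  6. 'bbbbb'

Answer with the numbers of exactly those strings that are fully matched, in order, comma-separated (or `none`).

1, 2, 3, 4, 6

1. 'bbaaabababb' → match
2. 'bbaaaaababa' → match
3. 'bbbbbbb' → match
4. 'bbbbbbbbb' → match
5. 'bab' → no match
6. 'bbbbb' → match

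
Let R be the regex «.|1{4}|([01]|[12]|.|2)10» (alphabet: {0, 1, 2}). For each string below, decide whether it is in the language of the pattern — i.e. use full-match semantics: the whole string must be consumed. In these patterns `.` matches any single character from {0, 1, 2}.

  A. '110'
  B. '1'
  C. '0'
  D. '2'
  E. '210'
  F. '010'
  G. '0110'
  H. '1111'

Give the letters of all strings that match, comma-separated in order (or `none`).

A, B, C, D, E, F, H

A → match
B → match
C → match
D → match
E → match
F → match
G → no match
H → match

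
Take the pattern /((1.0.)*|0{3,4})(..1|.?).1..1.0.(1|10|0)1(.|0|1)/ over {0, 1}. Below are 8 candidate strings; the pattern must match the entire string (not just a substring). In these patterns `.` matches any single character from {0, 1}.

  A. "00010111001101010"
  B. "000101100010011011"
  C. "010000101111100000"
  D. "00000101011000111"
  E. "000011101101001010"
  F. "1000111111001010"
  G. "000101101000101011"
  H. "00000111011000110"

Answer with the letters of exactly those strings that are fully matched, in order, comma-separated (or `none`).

A, D, E, F, H

A → match
B → no match
C → no match
D → match
E → match
F → match
G → no match
H → match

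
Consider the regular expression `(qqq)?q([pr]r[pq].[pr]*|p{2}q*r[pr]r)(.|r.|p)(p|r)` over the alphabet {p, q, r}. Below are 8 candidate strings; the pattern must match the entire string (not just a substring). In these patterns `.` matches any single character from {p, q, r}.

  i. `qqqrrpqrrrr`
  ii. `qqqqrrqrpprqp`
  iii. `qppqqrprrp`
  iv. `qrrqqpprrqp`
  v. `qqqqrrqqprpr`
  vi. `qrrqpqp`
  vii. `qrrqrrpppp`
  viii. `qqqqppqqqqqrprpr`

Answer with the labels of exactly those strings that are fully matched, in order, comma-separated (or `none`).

ii, iii, iv, v, vi, vii, viii

i. `qqqrrpqrrrr` → no match
ii → match
iii. `qppqqrprrp` → match
iv. `qrrqqpprrqp` → match
v. `qqqqrrqqprpr` → match
vi. `qrrqpqp` → match
vii. `qrrqrrpppp` → match
viii → match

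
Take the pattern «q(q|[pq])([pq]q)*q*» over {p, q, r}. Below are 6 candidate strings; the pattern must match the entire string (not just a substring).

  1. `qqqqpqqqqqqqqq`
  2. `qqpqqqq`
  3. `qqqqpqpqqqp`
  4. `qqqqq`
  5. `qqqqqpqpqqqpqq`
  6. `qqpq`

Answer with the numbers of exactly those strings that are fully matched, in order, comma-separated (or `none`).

1 → match
2 → match
3 → no match
4 → match
5 → no match
6 → match

1, 2, 4, 6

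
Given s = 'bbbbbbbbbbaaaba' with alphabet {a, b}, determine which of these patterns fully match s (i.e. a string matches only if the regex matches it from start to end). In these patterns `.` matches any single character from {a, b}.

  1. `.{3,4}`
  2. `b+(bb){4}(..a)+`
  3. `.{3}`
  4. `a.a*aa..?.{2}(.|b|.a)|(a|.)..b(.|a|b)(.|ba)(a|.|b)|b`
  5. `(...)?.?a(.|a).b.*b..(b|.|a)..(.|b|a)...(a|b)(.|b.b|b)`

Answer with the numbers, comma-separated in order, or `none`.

1 → no match
2 → match
3 → no match
4 → no match
5 → no match

2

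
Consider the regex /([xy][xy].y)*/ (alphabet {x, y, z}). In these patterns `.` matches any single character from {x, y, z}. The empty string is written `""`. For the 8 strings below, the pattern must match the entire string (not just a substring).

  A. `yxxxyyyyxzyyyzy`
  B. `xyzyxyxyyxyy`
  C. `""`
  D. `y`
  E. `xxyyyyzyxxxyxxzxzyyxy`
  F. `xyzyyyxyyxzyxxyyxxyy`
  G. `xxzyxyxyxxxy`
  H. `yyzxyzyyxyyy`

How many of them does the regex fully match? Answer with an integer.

4

A → no match
B. `xyzyxyxyyxyy` → match
C. `""` → match
D. `y` → no match
E → no match
F → match
G. `xxzyxyxyxxxy` → match
H. `yyzxyzyyxyyy` → no match
Total matched: 4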